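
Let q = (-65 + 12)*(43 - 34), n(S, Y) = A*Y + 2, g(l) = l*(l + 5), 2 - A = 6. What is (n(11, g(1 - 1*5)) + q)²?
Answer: 210681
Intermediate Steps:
A = -4 (A = 2 - 1*6 = 2 - 6 = -4)
g(l) = l*(5 + l)
n(S, Y) = 2 - 4*Y (n(S, Y) = -4*Y + 2 = 2 - 4*Y)
q = -477 (q = -53*9 = -477)
(n(11, g(1 - 1*5)) + q)² = ((2 - 4*(1 - 1*5)*(5 + (1 - 1*5))) - 477)² = ((2 - 4*(1 - 5)*(5 + (1 - 5))) - 477)² = ((2 - (-16)*(5 - 4)) - 477)² = ((2 - (-16)) - 477)² = ((2 - 4*(-4)) - 477)² = ((2 + 16) - 477)² = (18 - 477)² = (-459)² = 210681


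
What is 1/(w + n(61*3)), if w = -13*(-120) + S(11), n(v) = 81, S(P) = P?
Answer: 1/1652 ≈ 0.00060533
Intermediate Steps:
w = 1571 (w = -13*(-120) + 11 = 1560 + 11 = 1571)
1/(w + n(61*3)) = 1/(1571 + 81) = 1/1652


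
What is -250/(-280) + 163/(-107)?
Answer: -1889/2996 ≈ -0.63051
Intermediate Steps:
-250/(-280) + 163/(-107) = -250*(-1/280) + 163*(-1/107) = 25/28 - 163/107 = -1889/2996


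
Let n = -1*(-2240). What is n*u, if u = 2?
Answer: 4480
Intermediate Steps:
n = 2240
n*u = 2240*2 = 4480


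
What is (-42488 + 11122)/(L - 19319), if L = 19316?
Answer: 31366/3 ≈ 10455.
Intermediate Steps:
(-42488 + 11122)/(L - 19319) = (-42488 + 11122)/(19316 - 19319) = -31366/(-3) = -31366*(-⅓) = 31366/3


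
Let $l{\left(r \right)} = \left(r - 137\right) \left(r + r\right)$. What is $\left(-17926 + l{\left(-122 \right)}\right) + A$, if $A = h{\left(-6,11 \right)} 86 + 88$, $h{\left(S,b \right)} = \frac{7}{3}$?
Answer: $\frac{136676}{3} \approx 45559.0$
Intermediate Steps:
$h{\left(S,b \right)} = \frac{7}{3}$ ($h{\left(S,b \right)} = 7 \cdot \frac{1}{3} = \frac{7}{3}$)
$l{\left(r \right)} = 2 r \left(-137 + r\right)$ ($l{\left(r \right)} = \left(-137 + r\right) 2 r = 2 r \left(-137 + r\right)$)
$A = \frac{866}{3}$ ($A = \frac{7}{3} \cdot 86 + 88 = \frac{602}{3} + 88 = \frac{866}{3} \approx 288.67$)
$\left(-17926 + l{\left(-122 \right)}\right) + A = \left(-17926 + 2 \left(-122\right) \left(-137 - 122\right)\right) + \frac{866}{3} = \left(-17926 + 2 \left(-122\right) \left(-259\right)\right) + \frac{866}{3} = \left(-17926 + 63196\right) + \frac{866}{3} = 45270 + \frac{866}{3} = \frac{136676}{3}$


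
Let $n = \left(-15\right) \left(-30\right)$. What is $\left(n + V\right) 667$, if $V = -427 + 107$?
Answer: $86710$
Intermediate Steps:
$V = -320$
$n = 450$
$\left(n + V\right) 667 = \left(450 - 320\right) 667 = 130 \cdot 667 = 86710$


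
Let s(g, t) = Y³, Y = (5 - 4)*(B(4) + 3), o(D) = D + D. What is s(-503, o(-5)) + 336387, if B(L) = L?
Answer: 336730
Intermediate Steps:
o(D) = 2*D
Y = 7 (Y = (5 - 4)*(4 + 3) = 1*7 = 7)
s(g, t) = 343 (s(g, t) = 7³ = 343)
s(-503, o(-5)) + 336387 = 343 + 336387 = 336730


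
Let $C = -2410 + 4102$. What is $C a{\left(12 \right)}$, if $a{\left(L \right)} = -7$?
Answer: $-11844$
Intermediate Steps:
$C = 1692$
$C a{\left(12 \right)} = 1692 \left(-7\right) = -11844$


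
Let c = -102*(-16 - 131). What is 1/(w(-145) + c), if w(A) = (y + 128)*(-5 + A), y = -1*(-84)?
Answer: -1/16806 ≈ -5.9503e-5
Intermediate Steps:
c = 14994 (c = -102*(-147) = 14994)
y = 84
w(A) = -1060 + 212*A (w(A) = (84 + 128)*(-5 + A) = 212*(-5 + A) = -1060 + 212*A)
1/(w(-145) + c) = 1/((-1060 + 212*(-145)) + 14994) = 1/((-1060 - 30740) + 14994) = 1/(-31800 + 14994) = 1/(-16806) = -1/16806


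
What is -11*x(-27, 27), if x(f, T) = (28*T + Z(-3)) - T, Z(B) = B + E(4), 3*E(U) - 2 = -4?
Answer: -23936/3 ≈ -7978.7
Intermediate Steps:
E(U) = -⅔ (E(U) = ⅔ + (⅓)*(-4) = ⅔ - 4/3 = -⅔)
Z(B) = -⅔ + B (Z(B) = B - ⅔ = -⅔ + B)
x(f, T) = -11/3 + 27*T (x(f, T) = (28*T + (-⅔ - 3)) - T = (28*T - 11/3) - T = (-11/3 + 28*T) - T = -11/3 + 27*T)
-11*x(-27, 27) = -11*(-11/3 + 27*27) = -11*(-11/3 + 729) = -11*2176/3 = -23936/3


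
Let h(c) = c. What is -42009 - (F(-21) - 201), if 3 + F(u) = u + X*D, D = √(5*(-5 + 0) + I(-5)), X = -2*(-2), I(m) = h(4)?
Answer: -41784 - 4*I*√21 ≈ -41784.0 - 18.33*I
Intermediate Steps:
I(m) = 4
X = 4
D = I*√21 (D = √(5*(-5 + 0) + 4) = √(5*(-5) + 4) = √(-25 + 4) = √(-21) = I*√21 ≈ 4.5826*I)
F(u) = -3 + u + 4*I*√21 (F(u) = -3 + (u + 4*(I*√21)) = -3 + (u + 4*I*√21) = -3 + u + 4*I*√21)
-42009 - (F(-21) - 201) = -42009 - ((-3 - 21 + 4*I*√21) - 201) = -42009 - ((-24 + 4*I*√21) - 201) = -42009 - (-225 + 4*I*√21) = -42009 + (225 - 4*I*√21) = -41784 - 4*I*√21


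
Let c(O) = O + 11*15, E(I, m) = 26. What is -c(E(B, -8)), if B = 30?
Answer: -191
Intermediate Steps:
c(O) = 165 + O (c(O) = O + 165 = 165 + O)
-c(E(B, -8)) = -(165 + 26) = -1*191 = -191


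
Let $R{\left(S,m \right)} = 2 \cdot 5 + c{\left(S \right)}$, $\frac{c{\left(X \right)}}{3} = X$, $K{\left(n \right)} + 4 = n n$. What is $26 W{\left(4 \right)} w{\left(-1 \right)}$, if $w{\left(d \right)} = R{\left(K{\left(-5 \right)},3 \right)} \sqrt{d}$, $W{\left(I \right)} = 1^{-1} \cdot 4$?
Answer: $7592 i \approx 7592.0 i$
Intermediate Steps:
$K{\left(n \right)} = -4 + n^{2}$ ($K{\left(n \right)} = -4 + n n = -4 + n^{2}$)
$c{\left(X \right)} = 3 X$
$W{\left(I \right)} = 4$ ($W{\left(I \right)} = 1 \cdot 4 = 4$)
$R{\left(S,m \right)} = 10 + 3 S$ ($R{\left(S,m \right)} = 2 \cdot 5 + 3 S = 10 + 3 S$)
$w{\left(d \right)} = 73 \sqrt{d}$ ($w{\left(d \right)} = \left(10 + 3 \left(-4 + \left(-5\right)^{2}\right)\right) \sqrt{d} = \left(10 + 3 \left(-4 + 25\right)\right) \sqrt{d} = \left(10 + 3 \cdot 21\right) \sqrt{d} = \left(10 + 63\right) \sqrt{d} = 73 \sqrt{d}$)
$26 W{\left(4 \right)} w{\left(-1 \right)} = 26 \cdot 4 \cdot 73 \sqrt{-1} = 104 \cdot 73 i = 7592 i$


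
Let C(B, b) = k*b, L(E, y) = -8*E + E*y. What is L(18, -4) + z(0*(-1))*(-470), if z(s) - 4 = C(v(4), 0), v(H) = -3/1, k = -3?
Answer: -2096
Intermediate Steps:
v(H) = -3 (v(H) = -3*1 = -3)
C(B, b) = -3*b
z(s) = 4 (z(s) = 4 - 3*0 = 4 + 0 = 4)
L(18, -4) + z(0*(-1))*(-470) = 18*(-8 - 4) + 4*(-470) = 18*(-12) - 1880 = -216 - 1880 = -2096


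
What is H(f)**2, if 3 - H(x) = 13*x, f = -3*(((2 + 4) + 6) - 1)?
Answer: 186624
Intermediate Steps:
f = -33 (f = -3*((6 + 6) - 1) = -3*(12 - 1) = -3*11 = -33)
H(x) = 3 - 13*x
H(f)**2 = (3 - 13*(-33))**2 = (3 + 429)**2 = 432**2 = 186624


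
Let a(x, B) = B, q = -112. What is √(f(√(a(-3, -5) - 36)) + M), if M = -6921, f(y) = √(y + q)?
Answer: √(-6921 + √(-112 + I*√41)) ≈ 0.0636 + 83.191*I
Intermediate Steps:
f(y) = √(-112 + y) (f(y) = √(y - 112) = √(-112 + y))
√(f(√(a(-3, -5) - 36)) + M) = √(√(-112 + √(-5 - 36)) - 6921) = √(√(-112 + √(-41)) - 6921) = √(√(-112 + I*√41) - 6921) = √(-6921 + √(-112 + I*√41))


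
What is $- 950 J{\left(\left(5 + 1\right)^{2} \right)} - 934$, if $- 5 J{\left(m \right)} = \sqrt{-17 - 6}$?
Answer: $-934 + 190 i \sqrt{23} \approx -934.0 + 911.21 i$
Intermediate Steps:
$J{\left(m \right)} = - \frac{i \sqrt{23}}{5}$ ($J{\left(m \right)} = - \frac{\sqrt{-17 - 6}}{5} = - \frac{\sqrt{-23}}{5} = - \frac{i \sqrt{23}}{5}$)
$- 950 J{\left(\left(5 + 1\right)^{2} \right)} - 934 = - 950 \left(- \frac{i \sqrt{23}}{5}\right) - 934 = 190 i \sqrt{23} - 934 = -934 + 190 i \sqrt{23}$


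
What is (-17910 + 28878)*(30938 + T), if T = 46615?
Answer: 850601304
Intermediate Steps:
(-17910 + 28878)*(30938 + T) = (-17910 + 28878)*(30938 + 46615) = 10968*77553 = 850601304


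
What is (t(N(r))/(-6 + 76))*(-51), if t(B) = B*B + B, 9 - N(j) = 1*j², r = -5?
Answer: -1224/7 ≈ -174.86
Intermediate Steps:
N(j) = 9 - j²
t(B) = B + B² (t(B) = B² + B = B + B²)
(t(N(r))/(-6 + 76))*(-51) = (((9 - 1*(-5)²)*(1 + (9 - 1*(-5)²)))/(-6 + 76))*(-51) = (((9 - 1*25)*(1 + (9 - 1*25)))/70)*(-51) = (((9 - 25)*(1 + (9 - 25)))/70)*(-51) = ((-16*(1 - 16))/70)*(-51) = ((-16*(-15))/70)*(-51) = ((1/70)*240)*(-51) = (24/7)*(-51) = -1224/7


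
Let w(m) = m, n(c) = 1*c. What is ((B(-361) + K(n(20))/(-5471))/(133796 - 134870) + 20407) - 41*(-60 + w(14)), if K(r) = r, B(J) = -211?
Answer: 130991567623/5875854 ≈ 22293.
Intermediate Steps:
n(c) = c
((B(-361) + K(n(20))/(-5471))/(133796 - 134870) + 20407) - 41*(-60 + w(14)) = ((-211 + 20/(-5471))/(133796 - 134870) + 20407) - 41*(-60 + 14) = ((-211 + 20*(-1/5471))/(-1074) + 20407) - 41*(-46) = ((-211 - 20/5471)*(-1/1074) + 20407) + 1886 = (-1154401/5471*(-1/1074) + 20407) + 1886 = (1154401/5875854 + 20407) + 1886 = 119909706979/5875854 + 1886 = 130991567623/5875854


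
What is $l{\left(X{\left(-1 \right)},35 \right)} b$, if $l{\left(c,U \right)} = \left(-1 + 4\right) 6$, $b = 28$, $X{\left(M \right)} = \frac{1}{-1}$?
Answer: $504$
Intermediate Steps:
$X{\left(M \right)} = -1$
$l{\left(c,U \right)} = 18$ ($l{\left(c,U \right)} = 3 \cdot 6 = 18$)
$l{\left(X{\left(-1 \right)},35 \right)} b = 18 \cdot 28 = 504$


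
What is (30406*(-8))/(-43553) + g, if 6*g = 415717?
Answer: 18107181989/261318 ≈ 69292.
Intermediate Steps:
g = 415717/6 (g = (⅙)*415717 = 415717/6 ≈ 69286.)
(30406*(-8))/(-43553) + g = (30406*(-8))/(-43553) + 415717/6 = -243248*(-1/43553) + 415717/6 = 243248/43553 + 415717/6 = 18107181989/261318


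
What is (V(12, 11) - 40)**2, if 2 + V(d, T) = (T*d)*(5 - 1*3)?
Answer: 49284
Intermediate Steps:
V(d, T) = -2 + 2*T*d (V(d, T) = -2 + (T*d)*(5 - 1*3) = -2 + (T*d)*(5 - 3) = -2 + (T*d)*2 = -2 + 2*T*d)
(V(12, 11) - 40)**2 = ((-2 + 2*11*12) - 40)**2 = ((-2 + 264) - 40)**2 = (262 - 40)**2 = 222**2 = 49284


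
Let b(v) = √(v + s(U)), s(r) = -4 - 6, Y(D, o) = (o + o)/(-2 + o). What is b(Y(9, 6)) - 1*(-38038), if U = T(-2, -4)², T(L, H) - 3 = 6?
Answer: 38038 + I*√7 ≈ 38038.0 + 2.6458*I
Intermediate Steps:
T(L, H) = 9 (T(L, H) = 3 + 6 = 9)
Y(D, o) = 2*o/(-2 + o) (Y(D, o) = (2*o)/(-2 + o) = 2*o/(-2 + o))
U = 81 (U = 9² = 81)
s(r) = -10
b(v) = √(-10 + v) (b(v) = √(v - 10) = √(-10 + v))
b(Y(9, 6)) - 1*(-38038) = √(-10 + 2*6/(-2 + 6)) - 1*(-38038) = √(-10 + 2*6/4) + 38038 = √(-10 + 2*6*(¼)) + 38038 = √(-10 + 3) + 38038 = √(-7) + 38038 = I*√7 + 38038 = 38038 + I*√7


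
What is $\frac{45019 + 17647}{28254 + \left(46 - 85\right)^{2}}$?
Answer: $\frac{62666}{29775} \approx 2.1047$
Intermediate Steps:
$\frac{45019 + 17647}{28254 + \left(46 - 85\right)^{2}} = \frac{62666}{28254 + \left(-39\right)^{2}} = \frac{62666}{28254 + 1521} = \frac{62666}{29775}$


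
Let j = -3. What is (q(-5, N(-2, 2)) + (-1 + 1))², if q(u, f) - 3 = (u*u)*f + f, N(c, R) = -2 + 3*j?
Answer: 80089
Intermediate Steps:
N(c, R) = -11 (N(c, R) = -2 + 3*(-3) = -2 - 9 = -11)
q(u, f) = 3 + f + f*u² (q(u, f) = 3 + ((u*u)*f + f) = 3 + (u²*f + f) = 3 + (f*u² + f) = 3 + (f + f*u²) = 3 + f + f*u²)
(q(-5, N(-2, 2)) + (-1 + 1))² = ((3 - 11 - 11*(-5)²) + (-1 + 1))² = ((3 - 11 - 11*25) + 0)² = ((3 - 11 - 275) + 0)² = (-283 + 0)² = (-283)² = 80089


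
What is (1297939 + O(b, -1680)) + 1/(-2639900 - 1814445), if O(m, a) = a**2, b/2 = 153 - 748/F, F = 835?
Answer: 18353411422954/4454345 ≈ 4.1203e+6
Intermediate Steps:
b = 254014/835 (b = 2*(153 - 748/835) = 2*(127007/835) = 254014/835 ≈ 304.21)
(1297939 + O(b, -1680)) + 1/(-2639900 - 1814445) = (1297939 + (-1680)**2) + 1/(-2639900 - 1814445) = (1297939 + 2822400) + 1/(-4454345) = 4120339 - 1/4454345 = 18353411422954/4454345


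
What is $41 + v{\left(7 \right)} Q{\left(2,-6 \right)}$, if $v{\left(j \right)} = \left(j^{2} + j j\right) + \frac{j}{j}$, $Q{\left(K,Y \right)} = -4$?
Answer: $-355$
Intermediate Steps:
$v{\left(j \right)} = 1 + 2 j^{2}$ ($v{\left(j \right)} = \left(j^{2} + j^{2}\right) + 1 = 2 j^{2} + 1 = 1 + 2 j^{2}$)
$41 + v{\left(7 \right)} Q{\left(2,-6 \right)} = 41 + \left(1 + 2 \cdot 7^{2}\right) \left(-4\right) = 41 + \left(1 + 2 \cdot 49\right) \left(-4\right) = 41 + \left(1 + 98\right) \left(-4\right) = 41 + 99 \left(-4\right) = 41 - 396 = -355$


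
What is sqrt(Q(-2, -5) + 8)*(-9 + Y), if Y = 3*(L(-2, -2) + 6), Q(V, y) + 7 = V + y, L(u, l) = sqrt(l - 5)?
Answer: -3*sqrt(42) + 9*I*sqrt(6) ≈ -19.442 + 22.045*I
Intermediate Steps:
L(u, l) = sqrt(-5 + l)
Q(V, y) = -7 + V + y (Q(V, y) = -7 + (V + y) = -7 + V + y)
Y = 18 + 3*I*sqrt(7) (Y = 3*(sqrt(-5 - 2) + 6) = 3*(sqrt(-7) + 6) = 3*(I*sqrt(7) + 6) = 3*(6 + I*sqrt(7)) = 18 + 3*I*sqrt(7) ≈ 18.0 + 7.9373*I)
sqrt(Q(-2, -5) + 8)*(-9 + Y) = sqrt((-7 - 2 - 5) + 8)*(-9 + (18 + 3*I*sqrt(7))) = sqrt(-14 + 8)*(9 + 3*I*sqrt(7)) = sqrt(-6)*(9 + 3*I*sqrt(7)) = (I*sqrt(6))*(9 + 3*I*sqrt(7)) = I*sqrt(6)*(9 + 3*I*sqrt(7))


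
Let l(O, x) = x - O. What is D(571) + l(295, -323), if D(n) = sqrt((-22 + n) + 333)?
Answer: -618 + 21*sqrt(2) ≈ -588.30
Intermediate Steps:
D(n) = sqrt(311 + n)
D(571) + l(295, -323) = sqrt(311 + 571) + (-323 - 1*295) = sqrt(882) + (-323 - 295) = 21*sqrt(2) - 618 = -618 + 21*sqrt(2)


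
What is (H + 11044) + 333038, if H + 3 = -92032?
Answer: 252047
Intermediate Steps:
H = -92035 (H = -3 - 92032 = -92035)
(H + 11044) + 333038 = (-92035 + 11044) + 333038 = -80991 + 333038 = 252047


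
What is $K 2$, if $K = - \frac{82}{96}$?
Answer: $- \frac{41}{24} \approx -1.7083$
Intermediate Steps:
$K = - \frac{41}{48}$ ($K = \left(-82\right) \frac{1}{96} = - \frac{41}{48} \approx -0.85417$)
$K 2 = \left(- \frac{41}{48}\right) 2 = - \frac{41}{24}$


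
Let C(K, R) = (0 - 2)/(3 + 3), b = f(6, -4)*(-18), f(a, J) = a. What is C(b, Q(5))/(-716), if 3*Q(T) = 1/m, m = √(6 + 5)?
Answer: 1/2148 ≈ 0.00046555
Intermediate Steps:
m = √11 ≈ 3.3166
Q(T) = √11/33 (Q(T) = 1/(3*(√11)) = (√11/11)/3 = √11/33)
b = -108 (b = 6*(-18) = -108)
C(K, R) = -⅓ (C(K, R) = -2/6 = -2*⅙ = -⅓)
C(b, Q(5))/(-716) = -⅓/(-716) = -⅓*(-1/716) = 1/2148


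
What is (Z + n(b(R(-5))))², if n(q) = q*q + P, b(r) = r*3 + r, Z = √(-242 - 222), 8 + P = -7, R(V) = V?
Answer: 147761 + 3080*I*√29 ≈ 1.4776e+5 + 16586.0*I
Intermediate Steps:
P = -15 (P = -8 - 7 = -15)
Z = 4*I*√29 (Z = √(-464) = 4*I*√29 ≈ 21.541*I)
b(r) = 4*r (b(r) = 3*r + r = 4*r)
n(q) = -15 + q² (n(q) = q*q - 15 = q² - 15 = -15 + q²)
(Z + n(b(R(-5))))² = (4*I*√29 + (-15 + (4*(-5))²))² = (4*I*√29 + (-15 + (-20)²))² = (4*I*√29 + (-15 + 400))² = (4*I*√29 + 385)² = (385 + 4*I*√29)²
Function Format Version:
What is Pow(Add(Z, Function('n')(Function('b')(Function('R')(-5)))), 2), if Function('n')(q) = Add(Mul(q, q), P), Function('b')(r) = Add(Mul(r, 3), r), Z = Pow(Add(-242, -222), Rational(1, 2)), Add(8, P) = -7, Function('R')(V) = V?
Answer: Add(147761, Mul(3080, I, Pow(29, Rational(1, 2)))) ≈ Add(1.4776e+5, Mul(16586., I))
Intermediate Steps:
P = -15 (P = Add(-8, -7) = -15)
Z = Mul(4, I, Pow(29, Rational(1, 2))) (Z = Pow(-464, Rational(1, 2)) = Mul(4, I, Pow(29, Rational(1, 2))) ≈ Mul(21.541, I))
Function('b')(r) = Mul(4, r) (Function('b')(r) = Add(Mul(3, r), r) = Mul(4, r))
Function('n')(q) = Add(-15, Pow(q, 2)) (Function('n')(q) = Add(Mul(q, q), -15) = Add(Pow(q, 2), -15) = Add(-15, Pow(q, 2)))
Pow(Add(Z, Function('n')(Function('b')(Function('R')(-5)))), 2) = Pow(Add(Mul(4, I, Pow(29, Rational(1, 2))), Add(-15, Pow(Mul(4, -5), 2))), 2) = Pow(Add(Mul(4, I, Pow(29, Rational(1, 2))), Add(-15, Pow(-20, 2))), 2) = Pow(Add(Mul(4, I, Pow(29, Rational(1, 2))), Add(-15, 400)), 2) = Pow(Add(Mul(4, I, Pow(29, Rational(1, 2))), 385), 2) = Pow(Add(385, Mul(4, I, Pow(29, Rational(1, 2)))), 2)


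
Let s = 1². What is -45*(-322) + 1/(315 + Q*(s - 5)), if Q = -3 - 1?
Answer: 4796191/331 ≈ 14490.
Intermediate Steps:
s = 1
Q = -4
-45*(-322) + 1/(315 + Q*(s - 5)) = -45*(-322) + 1/(315 - 4*(1 - 5)) = 14490 + 1/(315 - 4*(-4)) = 14490 + 1/(315 + 16) = 14490 + 1/331 = 4796191/331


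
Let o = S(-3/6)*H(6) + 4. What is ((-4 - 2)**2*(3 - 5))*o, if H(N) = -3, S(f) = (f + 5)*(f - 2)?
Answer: -2718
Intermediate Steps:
S(f) = (-2 + f)*(5 + f) (S(f) = (5 + f)*(-2 + f) = (-2 + f)*(5 + f))
o = 151/4 (o = (-10 + (-3/6)**2 + 3*(-3/6))*(-3) + 4 = (-10 + (-3*1/6)**2 + 3*(-3*1/6))*(-3) + 4 = (-10 + (-1/2)**2 + 3*(-1/2))*(-3) + 4 = (-10 + 1/4 - 3/2)*(-3) + 4 = -45/4*(-3) + 4 = 135/4 + 4 = 151/4 ≈ 37.750)
((-4 - 2)**2*(3 - 5))*o = ((-4 - 2)**2*(3 - 5))*(151/4) = ((-6)**2*(-2))*(151/4) = (36*(-2))*(151/4) = -72*151/4 = -2718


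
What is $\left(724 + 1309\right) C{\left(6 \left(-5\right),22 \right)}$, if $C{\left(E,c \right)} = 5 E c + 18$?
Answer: $-6672306$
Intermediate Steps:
$C{\left(E,c \right)} = 18 + 5 E c$ ($C{\left(E,c \right)} = 5 E c + 18 = 18 + 5 E c$)
$\left(724 + 1309\right) C{\left(6 \left(-5\right),22 \right)} = \left(724 + 1309\right) \left(18 + 5 \cdot 6 \left(-5\right) 22\right) = 2033 \left(18 + 5 \left(-30\right) 22\right) = 2033 \left(18 - 3300\right) = 2033 \left(-3282\right) = -6672306$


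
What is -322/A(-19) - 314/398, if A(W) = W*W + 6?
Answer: -121697/73033 ≈ -1.6663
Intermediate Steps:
A(W) = 6 + W² (A(W) = W² + 6 = 6 + W²)
-322/A(-19) - 314/398 = -322/(6 + (-19)²) - 314/398 = -322/(6 + 361) - 314*1/398 = -322/367 - 157/199 = -121697/73033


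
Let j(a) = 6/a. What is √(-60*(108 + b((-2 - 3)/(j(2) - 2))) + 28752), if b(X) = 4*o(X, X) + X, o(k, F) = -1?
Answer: 2*√5703 ≈ 151.04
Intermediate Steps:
b(X) = -4 + X (b(X) = 4*(-1) + X = -4 + X)
√(-60*(108 + b((-2 - 3)/(j(2) - 2))) + 28752) = √(-60*(108 + (-4 + (-2 - 3)/(6/2 - 2))) + 28752) = √(-60*(108 + (-4 - 5/(6*(½) - 2))) + 28752) = √(-60*(108 + (-4 - 5/(3 - 2))) + 28752) = √(-60*(108 + (-4 - 5/1)) + 28752) = √(-60*(108 + (-4 - 5*1)) + 28752) = √(-60*(108 + (-4 - 5)) + 28752) = √(-60*(108 - 9) + 28752) = √(-60*99 + 28752) = √(-5940 + 28752) = √22812 = 2*√5703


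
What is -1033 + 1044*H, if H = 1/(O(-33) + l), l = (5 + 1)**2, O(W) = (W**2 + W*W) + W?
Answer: -750643/727 ≈ -1032.5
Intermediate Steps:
O(W) = W + 2*W**2 (O(W) = (W**2 + W**2) + W = 2*W**2 + W = W + 2*W**2)
l = 36 (l = 6**2 = 36)
H = 1/2181 (H = 1/(-33*(1 + 2*(-33)) + 36) = 1/(-33*(1 - 66) + 36) = 1/(-33*(-65) + 36) = 1/(2145 + 36) = 1/2181 ≈ 0.00045851)
-1033 + 1044*H = -1033 + 1044*(1/2181) = -1033 + 348/727 = -750643/727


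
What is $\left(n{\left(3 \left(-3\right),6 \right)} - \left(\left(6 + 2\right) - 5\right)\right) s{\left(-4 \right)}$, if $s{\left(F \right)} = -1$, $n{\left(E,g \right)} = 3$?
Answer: $0$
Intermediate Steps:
$\left(n{\left(3 \left(-3\right),6 \right)} - \left(\left(6 + 2\right) - 5\right)\right) s{\left(-4 \right)} = \left(3 - \left(\left(6 + 2\right) - 5\right)\right) \left(-1\right) = \left(3 - \left(8 - 5\right)\right) \left(-1\right) = \left(3 - 3\right) \left(-1\right) = 0 \left(-1\right) = 0$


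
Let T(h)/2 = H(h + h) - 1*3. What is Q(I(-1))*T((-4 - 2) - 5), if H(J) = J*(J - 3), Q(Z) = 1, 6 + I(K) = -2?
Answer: 1094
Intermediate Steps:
I(K) = -8 (I(K) = -6 - 2 = -8)
H(J) = J*(-3 + J)
T(h) = -6 + 4*h*(-3 + 2*h) (T(h) = 2*((h + h)*(-3 + (h + h)) - 1*3) = 2*((2*h)*(-3 + 2*h) - 3) = 2*(2*h*(-3 + 2*h) - 3) = 2*(-3 + 2*h*(-3 + 2*h)) = -6 + 4*h*(-3 + 2*h))
Q(I(-1))*T((-4 - 2) - 5) = 1*(-6 - 12*((-4 - 2) - 5) + 8*((-4 - 2) - 5)²) = 1*(-6 - 12*(-6 - 5) + 8*(-6 - 5)²) = 1*(-6 - 12*(-11) + 8*(-11)²) = 1*(-6 + 132 + 8*121) = 1*(-6 + 132 + 968) = 1*1094 = 1094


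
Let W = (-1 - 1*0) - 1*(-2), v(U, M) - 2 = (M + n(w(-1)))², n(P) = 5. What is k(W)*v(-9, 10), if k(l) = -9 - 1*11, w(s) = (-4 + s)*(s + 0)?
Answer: -4540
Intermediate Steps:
w(s) = s*(-4 + s) (w(s) = (-4 + s)*s = s*(-4 + s))
v(U, M) = 2 + (5 + M)² (v(U, M) = 2 + (M + 5)² = 2 + (5 + M)²)
W = 1 (W = (-1 + 0) + 2 = -1 + 2 = 1)
k(l) = -20 (k(l) = -9 - 11 = -20)
k(W)*v(-9, 10) = -20*(2 + (5 + 10)²) = -20*(2 + 15²) = -20*(2 + 225) = -20*227 = -4540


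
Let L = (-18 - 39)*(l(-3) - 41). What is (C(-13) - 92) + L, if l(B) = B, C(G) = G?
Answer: 2403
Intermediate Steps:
L = 2508 (L = (-18 - 39)*(-3 - 41) = -57*(-44) = 2508)
(C(-13) - 92) + L = (-13 - 92) + 2508 = -105 + 2508 = 2403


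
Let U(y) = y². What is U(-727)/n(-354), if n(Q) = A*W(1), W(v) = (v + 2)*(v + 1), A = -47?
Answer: -528529/282 ≈ -1874.2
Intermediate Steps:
W(v) = (1 + v)*(2 + v) (W(v) = (2 + v)*(1 + v) = (1 + v)*(2 + v))
n(Q) = -282 (n(Q) = -47*(2 + 1² + 3*1) = -47*(2 + 1 + 3) = -47*6 = -282)
U(-727)/n(-354) = (-727)²/(-282) = 528529*(-1/282) = -528529/282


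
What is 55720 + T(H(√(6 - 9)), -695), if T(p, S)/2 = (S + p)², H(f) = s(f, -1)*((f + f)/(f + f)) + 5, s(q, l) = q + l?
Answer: 1010676 - 2764*I*√3 ≈ 1.0107e+6 - 4787.4*I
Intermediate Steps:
s(q, l) = l + q
H(f) = 4 + f (H(f) = (-1 + f)*((f + f)/(f + f)) + 5 = (-1 + f)*((2*f)/((2*f))) + 5 = (-1 + f)*((2*f)*(1/(2*f))) + 5 = (-1 + f)*1 + 5 = (-1 + f) + 5 = 4 + f)
T(p, S) = 2*(S + p)²
55720 + T(H(√(6 - 9)), -695) = 55720 + 2*(-695 + (4 + √(6 - 9)))² = 55720 + 2*(-695 + (4 + √(-3)))² = 55720 + 2*(-695 + (4 + I*√3))² = 55720 + 2*(-691 + I*√3)²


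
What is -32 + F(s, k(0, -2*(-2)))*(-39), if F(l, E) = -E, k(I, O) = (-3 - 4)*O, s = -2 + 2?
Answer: -1124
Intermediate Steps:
s = 0
k(I, O) = -7*O
-32 + F(s, k(0, -2*(-2)))*(-39) = -32 - (-7)*(-2*(-2))*(-39) = -32 - (-7)*4*(-39) = -32 - 1*(-28)*(-39) = -32 + 28*(-39) = -32 - 1092 = -1124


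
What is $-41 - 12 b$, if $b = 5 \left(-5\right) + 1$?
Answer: $247$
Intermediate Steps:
$b = -24$ ($b = -25 + 1 = -24$)
$-41 - 12 b = -41 - -288 = -41 + 288 = 247$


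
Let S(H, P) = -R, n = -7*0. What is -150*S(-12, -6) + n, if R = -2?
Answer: -300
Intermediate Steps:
n = 0
S(H, P) = 2 (S(H, P) = -1*(-2) = 2)
-150*S(-12, -6) + n = -150*2 + 0 = -300 + 0 = -300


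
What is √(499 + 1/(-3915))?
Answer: 4*√53113065/1305 ≈ 22.338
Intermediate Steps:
√(499 + 1/(-3915)) = √(499 - 1/3915) = √(1953584/3915) = 4*√53113065/1305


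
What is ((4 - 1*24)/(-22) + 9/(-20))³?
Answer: 1030301/10648000 ≈ 0.096760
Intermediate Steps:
((4 - 1*24)/(-22) + 9/(-20))³ = ((4 - 24)*(-1/22) + 9*(-1/20))³ = (-20*(-1/22) - 9/20)³ = (10/11 - 9/20)³ = (101/220)³ = 1030301/10648000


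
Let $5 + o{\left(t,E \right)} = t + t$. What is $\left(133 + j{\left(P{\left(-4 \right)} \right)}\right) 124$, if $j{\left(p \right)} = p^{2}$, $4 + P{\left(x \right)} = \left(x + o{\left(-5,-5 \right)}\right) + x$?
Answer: $106888$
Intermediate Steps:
$o{\left(t,E \right)} = -5 + 2 t$ ($o{\left(t,E \right)} = -5 + \left(t + t\right) = -5 + 2 t$)
$P{\left(x \right)} = -19 + 2 x$ ($P{\left(x \right)} = -4 + \left(\left(x + \left(-5 + 2 \left(-5\right)\right)\right) + x\right) = -4 + \left(\left(x - 15\right) + x\right) = -4 + \left(\left(-15 + x\right) + x\right) = -4 + \left(-15 + 2 x\right) = -19 + 2 x$)
$\left(133 + j{\left(P{\left(-4 \right)} \right)}\right) 124 = \left(133 + \left(-19 + 2 \left(-4\right)\right)^{2}\right) 124 = \left(133 + \left(-19 - 8\right)^{2}\right) 124 = \left(133 + \left(-27\right)^{2}\right) 124 = \left(133 + 729\right) 124 = 862 \cdot 124 = 106888$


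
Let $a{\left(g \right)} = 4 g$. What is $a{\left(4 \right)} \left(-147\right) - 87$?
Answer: $-2439$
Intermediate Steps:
$a{\left(4 \right)} \left(-147\right) - 87 = 4 \cdot 4 \left(-147\right) - 87 = 16 \left(-147\right) - 87 = -2352 - 87 = -2439$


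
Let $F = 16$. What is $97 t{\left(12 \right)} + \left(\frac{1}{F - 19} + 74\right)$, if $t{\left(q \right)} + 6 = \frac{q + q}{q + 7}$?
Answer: $- \frac{21991}{57} \approx -385.81$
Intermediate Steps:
$t{\left(q \right)} = -6 + \frac{2 q}{7 + q}$ ($t{\left(q \right)} = -6 + \frac{q + q}{q + 7} = -6 + \frac{2 q}{7 + q}$)
$97 t{\left(12 \right)} + \left(\frac{1}{F - 19} + 74\right) = 97 \frac{2 \left(-21 - 24\right)}{7 + 12} + \left(\frac{1}{16 - 19} + 74\right) = 97 \frac{2 \left(-21 - 24\right)}{19} + \left(\frac{1}{-3} + 74\right) = 97 \cdot 2 \cdot \frac{1}{19} \left(-45\right) + \left(- \frac{1}{3} + 74\right) = 97 \left(- \frac{90}{19}\right) + \frac{221}{3} = - \frac{8730}{19} + \frac{221}{3} = - \frac{21991}{57}$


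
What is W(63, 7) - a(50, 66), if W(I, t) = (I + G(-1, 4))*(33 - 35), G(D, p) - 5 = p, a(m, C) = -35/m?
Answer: -1433/10 ≈ -143.30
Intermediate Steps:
G(D, p) = 5 + p
W(I, t) = -18 - 2*I (W(I, t) = (I + (5 + 4))*(33 - 35) = (I + 9)*(-2) = (9 + I)*(-2) = -18 - 2*I)
W(63, 7) - a(50, 66) = (-18 - 2*63) - (-35)/50 = (-18 - 126) - (-35)/50 = -144 - 1*(-7/10) = -144 + 7/10 = -1433/10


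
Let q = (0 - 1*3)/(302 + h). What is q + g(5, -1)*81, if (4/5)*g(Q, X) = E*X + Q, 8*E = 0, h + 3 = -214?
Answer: 172113/340 ≈ 506.21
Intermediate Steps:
h = -217 (h = -3 - 214 = -217)
E = 0 (E = (1/8)*0 = 0)
g(Q, X) = 5*Q/4 (g(Q, X) = 5*(0*X + Q)/4 = 5*(0 + Q)/4 = 5*Q/4)
q = -3/85 (q = (0 - 1*3)/(302 - 217) = (0 - 3)/85 = -3*1/85 = -3/85 ≈ -0.035294)
q + g(5, -1)*81 = -3/85 + ((5/4)*5)*81 = -3/85 + (25/4)*81 = -3/85 + 2025/4 = 172113/340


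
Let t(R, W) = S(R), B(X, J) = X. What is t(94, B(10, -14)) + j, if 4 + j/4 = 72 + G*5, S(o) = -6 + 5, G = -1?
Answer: 251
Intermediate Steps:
S(o) = -1
j = 252 (j = -16 + 4*(72 - 1*5) = -16 + 4*(72 - 5) = -16 + 4*67 = -16 + 268 = 252)
t(R, W) = -1
t(94, B(10, -14)) + j = -1 + 252 = 251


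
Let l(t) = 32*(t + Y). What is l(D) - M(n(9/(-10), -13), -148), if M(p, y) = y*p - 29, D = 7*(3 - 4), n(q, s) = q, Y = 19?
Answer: 1399/5 ≈ 279.80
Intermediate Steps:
D = -7 (D = 7*(-1) = -7)
l(t) = 608 + 32*t (l(t) = 32*(t + 19) = 32*(19 + t) = 608 + 32*t)
M(p, y) = -29 + p*y (M(p, y) = p*y - 29 = -29 + p*y)
l(D) - M(n(9/(-10), -13), -148) = (608 + 32*(-7)) - (-29 + (9/(-10))*(-148)) = (608 - 224) - (-29 + (9*(-⅒))*(-148)) = 384 - (-29 - 9/10*(-148)) = 384 - (-29 + 666/5) = 384 - 1*521/5 = 384 - 521/5 = 1399/5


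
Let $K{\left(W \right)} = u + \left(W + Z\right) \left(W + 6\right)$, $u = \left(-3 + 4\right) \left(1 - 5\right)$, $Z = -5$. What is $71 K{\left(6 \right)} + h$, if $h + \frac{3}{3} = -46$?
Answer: $521$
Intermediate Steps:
$h = -47$ ($h = -1 - 46 = -47$)
$u = -4$ ($u = 1 \left(-4\right) = -4$)
$K{\left(W \right)} = -4 + \left(-5 + W\right) \left(6 + W\right)$ ($K{\left(W \right)} = -4 + \left(W - 5\right) \left(W + 6\right) = -4 + \left(-5 + W\right) \left(6 + W\right)$)
$71 K{\left(6 \right)} + h = 71 \left(-34 + 6 + 6^{2}\right) - 47 = 71 \left(-34 + 6 + 36\right) - 47 = 71 \cdot 8 - 47 = 568 - 47 = 521$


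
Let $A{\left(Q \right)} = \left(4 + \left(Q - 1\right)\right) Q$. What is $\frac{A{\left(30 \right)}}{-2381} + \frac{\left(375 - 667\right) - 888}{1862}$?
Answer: $- \frac{2326480}{2216711} \approx -1.0495$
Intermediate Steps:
$A{\left(Q \right)} = Q \left(3 + Q\right)$ ($A{\left(Q \right)} = \left(4 + \left(-1 + Q\right)\right) Q = \left(3 + Q\right) Q = Q \left(3 + Q\right)$)
$\frac{A{\left(30 \right)}}{-2381} + \frac{\left(375 - 667\right) - 888}{1862} = \frac{30 \left(3 + 30\right)}{-2381} + \frac{\left(375 - 667\right) - 888}{1862} = 30 \cdot 33 \left(- \frac{1}{2381}\right) + \left(-292 - 888\right) \frac{1}{1862} = 990 \left(- \frac{1}{2381}\right) - \frac{590}{931} = - \frac{990}{2381} - \frac{590}{931} = - \frac{2326480}{2216711}$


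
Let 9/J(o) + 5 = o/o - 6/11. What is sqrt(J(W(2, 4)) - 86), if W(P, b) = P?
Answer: I*sqrt(8798)/10 ≈ 9.3798*I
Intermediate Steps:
J(o) = -99/50 (J(o) = 9/(-5 + (o/o - 6/11)) = 9/(-5 + (1 - 6*1/11)) = 9/(-5 + (1 - 6/11)) = 9/(-5 + 5/11) = 9/(-50/11) = 9*(-11/50) = -99/50)
sqrt(J(W(2, 4)) - 86) = sqrt(-99/50 - 86) = sqrt(-4399/50) = I*sqrt(8798)/10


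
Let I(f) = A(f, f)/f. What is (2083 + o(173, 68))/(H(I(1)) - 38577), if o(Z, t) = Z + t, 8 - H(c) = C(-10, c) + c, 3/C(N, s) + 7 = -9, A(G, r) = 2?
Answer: -37184/617133 ≈ -0.060253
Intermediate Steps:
C(N, s) = -3/16 (C(N, s) = 3/(-7 - 9) = 3/(-16) = 3*(-1/16) = -3/16)
I(f) = 2/f
H(c) = 131/16 - c (H(c) = 8 - (-3/16 + c) = 8 + (3/16 - c) = 131/16 - c)
(2083 + o(173, 68))/(H(I(1)) - 38577) = (2083 + (173 + 68))/((131/16 - 2/1) - 38577) = (2083 + 241)/((131/16 - 2) - 38577) = 2324/((131/16 - 1*2) - 38577) = 2324/((131/16 - 2) - 38577) = 2324/(99/16 - 38577) = 2324/(-617133/16) = 2324*(-16/617133) = -37184/617133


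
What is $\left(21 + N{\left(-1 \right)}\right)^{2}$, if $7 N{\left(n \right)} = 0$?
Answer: $441$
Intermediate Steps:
$N{\left(n \right)} = 0$ ($N{\left(n \right)} = \frac{1}{7} \cdot 0 = 0$)
$\left(21 + N{\left(-1 \right)}\right)^{2} = \left(21 + 0\right)^{2} = 21^{2} = 441$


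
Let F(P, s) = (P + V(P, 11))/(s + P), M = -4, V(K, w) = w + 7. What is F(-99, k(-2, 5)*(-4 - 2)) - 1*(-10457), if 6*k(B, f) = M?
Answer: 993496/95 ≈ 10458.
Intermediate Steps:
V(K, w) = 7 + w
k(B, f) = -2/3 (k(B, f) = (1/6)*(-4) = -2/3)
F(P, s) = (18 + P)/(P + s) (F(P, s) = (P + (7 + 11))/(s + P) = (P + 18)/(P + s) = (18 + P)/(P + s))
F(-99, k(-2, 5)*(-4 - 2)) - 1*(-10457) = (18 - 99)/(-99 - 2*(-4 - 2)/3) - 1*(-10457) = -81/(-99 - 2/3*(-6)) + 10457 = -81/(-99 + 4) + 10457 = -81/(-95) + 10457 = -1/95*(-81) + 10457 = 81/95 + 10457 = 993496/95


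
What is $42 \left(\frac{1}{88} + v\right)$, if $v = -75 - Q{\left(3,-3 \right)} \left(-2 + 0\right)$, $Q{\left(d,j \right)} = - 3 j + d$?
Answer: $- \frac{94227}{44} \approx -2141.5$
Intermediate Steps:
$Q{\left(d,j \right)} = d - 3 j$
$v = -51$ ($v = -75 - \left(3 - -9\right) \left(-2 + 0\right) = -75 - \left(3 + 9\right) \left(-2\right) = -75 - 12 \left(-2\right) = -75 - -24 = -75 + 24 = -51$)
$42 \left(\frac{1}{88} + v\right) = 42 \left(\frac{1}{88} - 51\right) = 42 \left(- \frac{4487}{88}\right) = - \frac{94227}{44}$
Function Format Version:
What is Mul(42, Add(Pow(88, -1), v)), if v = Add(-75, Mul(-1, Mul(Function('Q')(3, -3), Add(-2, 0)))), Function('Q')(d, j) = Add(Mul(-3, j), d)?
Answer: Rational(-94227, 44) ≈ -2141.5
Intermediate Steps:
Function('Q')(d, j) = Add(d, Mul(-3, j))
v = -51 (v = Add(-75, Mul(-1, Mul(Add(3, Mul(-3, -3)), Add(-2, 0)))) = Add(-75, Mul(-1, Mul(Add(3, 9), -2))) = Add(-75, Mul(-1, Mul(12, -2))) = Add(-75, Mul(-1, -24)) = Add(-75, 24) = -51)
Mul(42, Add(Pow(88, -1), v)) = Mul(42, Add(Pow(88, -1), -51)) = Mul(42, Add(Rational(1, 88), -51)) = Mul(42, Rational(-4487, 88)) = Rational(-94227, 44)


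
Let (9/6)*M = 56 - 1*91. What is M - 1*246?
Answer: -808/3 ≈ -269.33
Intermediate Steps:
M = -70/3 (M = 2*(56 - 1*91)/3 = 2*(56 - 91)/3 = (⅔)*(-35) = -70/3 ≈ -23.333)
M - 1*246 = -70/3 - 1*246 = -70/3 - 246 = -808/3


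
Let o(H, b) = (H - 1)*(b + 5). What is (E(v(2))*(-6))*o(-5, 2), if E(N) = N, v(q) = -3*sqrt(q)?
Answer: -756*sqrt(2) ≈ -1069.1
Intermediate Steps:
o(H, b) = (-1 + H)*(5 + b)
(E(v(2))*(-6))*o(-5, 2) = (-3*sqrt(2)*(-6))*(-5 - 1*2 + 5*(-5) - 5*2) = (18*sqrt(2))*(-5 - 2 - 25 - 10) = (18*sqrt(2))*(-42) = -756*sqrt(2)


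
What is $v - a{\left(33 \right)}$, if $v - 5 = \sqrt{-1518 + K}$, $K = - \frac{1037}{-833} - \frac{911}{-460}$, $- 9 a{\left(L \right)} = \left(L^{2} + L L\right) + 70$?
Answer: $\frac{2293}{9} + \frac{3 i \sqrt{436271935}}{1610} \approx 254.78 + 38.92 i$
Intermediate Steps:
$a{\left(L \right)} = - \frac{70}{9} - \frac{2 L^{2}}{9}$ ($a{\left(L \right)} = - \frac{\left(L^{2} + L L\right) + 70}{9} = - \frac{\left(L^{2} + L^{2}\right) + 70}{9} = - \frac{2 L^{2} + 70}{9} = - \frac{70 + 2 L^{2}}{9} = - \frac{70}{9} - \frac{2 L^{2}}{9}$)
$K = \frac{72699}{22540}$ ($K = \left(-1037\right) \left(- \frac{1}{833}\right) - - \frac{911}{460} = \frac{61}{49} + \frac{911}{460} = \frac{72699}{22540} \approx 3.2253$)
$v = 5 + \frac{3 i \sqrt{436271935}}{1610}$ ($v = 5 + \sqrt{-1518 + \frac{72699}{22540}} = 5 + \sqrt{- \frac{34143021}{22540}} = 5 + \frac{3 i \sqrt{436271935}}{1610} \approx 5.0 + 38.92 i$)
$v - a{\left(33 \right)} = \left(5 + \frac{3 i \sqrt{436271935}}{1610}\right) - \left(- \frac{70}{9} - \frac{2 \cdot 33^{2}}{9}\right) = \left(5 + \frac{3 i \sqrt{436271935}}{1610}\right) - \left(- \frac{70}{9} - 242\right) = \left(5 + \frac{3 i \sqrt{436271935}}{1610}\right) - - \frac{2248}{9} = \left(5 + \frac{3 i \sqrt{436271935}}{1610}\right) + \frac{2248}{9} = \frac{2293}{9} + \frac{3 i \sqrt{436271935}}{1610}$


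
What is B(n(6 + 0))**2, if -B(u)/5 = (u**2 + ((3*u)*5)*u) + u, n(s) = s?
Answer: 8468100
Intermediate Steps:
B(u) = -80*u**2 - 5*u (B(u) = -5*((u**2 + ((3*u)*5)*u) + u) = -5*((u**2 + (15*u)*u) + u) = -5*((u**2 + 15*u**2) + u) = -5*(16*u**2 + u) = -5*(u + 16*u**2) = -80*u**2 - 5*u)
B(n(6 + 0))**2 = (-5*(6 + 0)*(1 + 16*(6 + 0)))**2 = (-5*6*(1 + 16*6))**2 = (-5*6*(1 + 96))**2 = (-5*6*97)**2 = (-2910)**2 = 8468100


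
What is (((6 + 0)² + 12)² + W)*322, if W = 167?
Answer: 795662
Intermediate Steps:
(((6 + 0)² + 12)² + W)*322 = (((6 + 0)² + 12)² + 167)*322 = ((6² + 12)² + 167)*322 = ((36 + 12)² + 167)*322 = (48² + 167)*322 = (2304 + 167)*322 = 2471*322 = 795662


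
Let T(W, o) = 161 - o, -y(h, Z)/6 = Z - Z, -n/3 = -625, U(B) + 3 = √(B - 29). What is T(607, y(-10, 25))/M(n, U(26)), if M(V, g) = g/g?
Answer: 161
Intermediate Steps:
U(B) = -3 + √(-29 + B) (U(B) = -3 + √(B - 29) = -3 + √(-29 + B))
n = 1875 (n = -3*(-625) = 1875)
y(h, Z) = 0 (y(h, Z) = -6*(Z - Z) = -6*0 = 0)
M(V, g) = 1
T(607, y(-10, 25))/M(n, U(26)) = (161 - 1*0)/1 = (161 + 0)*1 = 161*1 = 161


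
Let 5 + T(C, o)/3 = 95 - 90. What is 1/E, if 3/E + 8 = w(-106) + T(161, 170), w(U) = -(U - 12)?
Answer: 110/3 ≈ 36.667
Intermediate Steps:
T(C, o) = 0 (T(C, o) = -15 + 3*(95 - 90) = -15 + 3*5 = -15 + 15 = 0)
w(U) = 12 - U (w(U) = -(-12 + U) = 12 - U)
E = 3/110 (E = 3/(-8 + ((12 - 1*(-106)) + 0)) = 3/(-8 + ((12 + 106) + 0)) = 3/(-8 + (118 + 0)) = 3/(-8 + 118) = 3/110 ≈ 0.027273)
1/E = 1/(3/110) = 110/3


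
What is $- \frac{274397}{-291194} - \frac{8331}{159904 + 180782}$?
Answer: $\frac{7588106594}{8267143257} \approx 0.91786$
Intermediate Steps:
$- \frac{274397}{-291194} - \frac{8331}{159904 + 180782} = \left(-274397\right) \left(- \frac{1}{291194}\right) - \frac{8331}{340686} = \frac{274397}{291194} - \frac{2777}{113562} = \frac{7588106594}{8267143257}$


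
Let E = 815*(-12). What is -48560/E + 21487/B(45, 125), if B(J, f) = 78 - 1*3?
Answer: 3563081/12225 ≈ 291.46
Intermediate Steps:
B(J, f) = 75 (B(J, f) = 78 - 3 = 75)
E = -9780
-48560/E + 21487/B(45, 125) = -48560/(-9780) + 21487/75 = -48560*(-1/9780) + 21487*(1/75) = 2428/489 + 21487/75 = 3563081/12225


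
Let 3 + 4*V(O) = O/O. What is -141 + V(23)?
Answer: -283/2 ≈ -141.50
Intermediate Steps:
V(O) = -½ (V(O) = -¾ + (O/O)/4 = -¾ + (¼)*1 = -¾ + ¼ = -½)
-141 + V(23) = -141 - ½ = -283/2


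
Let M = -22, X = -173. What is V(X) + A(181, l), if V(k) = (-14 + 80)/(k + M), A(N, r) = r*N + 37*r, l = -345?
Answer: -4888672/65 ≈ -75210.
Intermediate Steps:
A(N, r) = 37*r + N*r (A(N, r) = N*r + 37*r = 37*r + N*r)
V(k) = 66/(-22 + k) (V(k) = (-14 + 80)/(k - 22) = 66/(-22 + k))
V(X) + A(181, l) = 66/(-22 - 173) - 345*(37 + 181) = 66/(-195) - 345*218 = 66*(-1/195) - 75210 = -22/65 - 75210 = -4888672/65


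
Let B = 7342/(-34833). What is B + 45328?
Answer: 1578902882/34833 ≈ 45328.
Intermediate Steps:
B = -7342/34833 (B = 7342*(-1/34833) = -7342/34833 ≈ -0.21078)
B + 45328 = -7342/34833 + 45328 = 1578902882/34833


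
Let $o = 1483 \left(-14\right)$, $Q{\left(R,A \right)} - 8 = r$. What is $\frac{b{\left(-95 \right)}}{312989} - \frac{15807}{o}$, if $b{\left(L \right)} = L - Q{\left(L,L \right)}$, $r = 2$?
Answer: $\frac{4945237113}{6498277618} \approx 0.76101$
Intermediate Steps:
$Q{\left(R,A \right)} = 10$ ($Q{\left(R,A \right)} = 8 + 2 = 10$)
$b{\left(L \right)} = -10 + L$ ($b{\left(L \right)} = L - 10 = -10 + L$)
$o = -20762$
$\frac{b{\left(-95 \right)}}{312989} - \frac{15807}{o} = \frac{-10 - 95}{312989} - \frac{15807}{-20762} = \left(-105\right) \frac{1}{312989} - - \frac{15807}{20762} = - \frac{105}{312989} + \frac{15807}{20762} = \frac{4945237113}{6498277618}$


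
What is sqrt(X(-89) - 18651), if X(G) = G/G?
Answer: 5*I*sqrt(746) ≈ 136.56*I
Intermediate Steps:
X(G) = 1
sqrt(X(-89) - 18651) = sqrt(1 - 18651) = sqrt(-18650) = 5*I*sqrt(746)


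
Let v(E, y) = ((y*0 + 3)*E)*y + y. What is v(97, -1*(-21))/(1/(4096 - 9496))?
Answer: -33112800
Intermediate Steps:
v(E, y) = y + 3*E*y (v(E, y) = ((0 + 3)*E)*y + y = (3*E)*y + y = 3*E*y + y = y + 3*E*y)
v(97, -1*(-21))/(1/(4096 - 9496)) = ((-1*(-21))*(1 + 3*97))/(1/(4096 - 9496)) = (21*(1 + 291))/(1/(-5400)) = (21*292)/(-1/5400) = 6132*(-5400) = -33112800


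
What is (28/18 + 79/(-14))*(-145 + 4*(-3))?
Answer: 80855/126 ≈ 641.71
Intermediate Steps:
(28/18 + 79/(-14))*(-145 + 4*(-3)) = (28*(1/18) + 79*(-1/14))*(-145 - 12) = (14/9 - 79/14)*(-157) = -515/126*(-157) = 80855/126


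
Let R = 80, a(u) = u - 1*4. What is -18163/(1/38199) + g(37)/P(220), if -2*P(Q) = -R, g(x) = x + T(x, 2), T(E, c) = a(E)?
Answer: -2775233741/4 ≈ -6.9381e+8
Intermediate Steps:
a(u) = -4 + u (a(u) = u - 4 = -4 + u)
T(E, c) = -4 + E
g(x) = -4 + 2*x (g(x) = x + (-4 + x) = -4 + 2*x)
P(Q) = 40 (P(Q) = -(-1)*80/2 = -1/2*(-80) = 40)
-18163/(1/38199) + g(37)/P(220) = -18163/(1/38199) + (-4 + 2*37)/40 = -18163/1/38199 + (-4 + 74)*(1/40) = -18163*38199 + 70*(1/40) = -693808437 + 7/4 = -2775233741/4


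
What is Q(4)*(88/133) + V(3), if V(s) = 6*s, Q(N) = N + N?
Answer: 3098/133 ≈ 23.293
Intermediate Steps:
Q(N) = 2*N
Q(4)*(88/133) + V(3) = (2*4)*(88/133) + 6*3 = 8*(88*(1/133)) + 18 = 8*(88/133) + 18 = 704/133 + 18 = 3098/133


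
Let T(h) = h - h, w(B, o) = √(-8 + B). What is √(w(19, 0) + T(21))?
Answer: 11^(¼) ≈ 1.8212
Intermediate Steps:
T(h) = 0
√(w(19, 0) + T(21)) = √(√(-8 + 19) + 0) = √(√11 + 0) = √(√11) = 11^(¼)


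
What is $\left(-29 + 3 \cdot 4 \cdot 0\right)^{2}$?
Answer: $841$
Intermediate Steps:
$\left(-29 + 3 \cdot 4 \cdot 0\right)^{2} = \left(-29 + 12 \cdot 0\right)^{2} = \left(-29 + 0\right)^{2} = \left(-29\right)^{2} = 841$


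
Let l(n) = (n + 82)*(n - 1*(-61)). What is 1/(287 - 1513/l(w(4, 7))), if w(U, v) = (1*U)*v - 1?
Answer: 9592/2751391 ≈ 0.0034862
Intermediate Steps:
w(U, v) = -1 + U*v (w(U, v) = U*v - 1 = -1 + U*v)
l(n) = (61 + n)*(82 + n) (l(n) = (82 + n)*(n + 61) = (82 + n)*(61 + n) = (61 + n)*(82 + n))
1/(287 - 1513/l(w(4, 7))) = 1/(287 - 1513/(5002 + (-1 + 4*7)**2 + 143*(-1 + 4*7))) = 1/(287 - 1513/(5002 + (-1 + 28)**2 + 143*(-1 + 28))) = 1/(287 - 1513/(5002 + 27**2 + 143*27)) = 1/(287 - 1513/(5002 + 729 + 3861)) = 1/(287 - 1513/9592) = 1/(2751391/9592) = 9592/2751391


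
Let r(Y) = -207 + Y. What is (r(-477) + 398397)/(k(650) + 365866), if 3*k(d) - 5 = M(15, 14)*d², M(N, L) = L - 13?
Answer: 397713/506701 ≈ 0.78491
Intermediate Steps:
M(N, L) = -13 + L
k(d) = 5/3 + d²/3 (k(d) = 5/3 + ((-13 + 14)*d²)/3 = 5/3 + (1*d²)/3 = 5/3 + d²/3)
(r(-477) + 398397)/(k(650) + 365866) = ((-207 - 477) + 398397)/((5/3 + (⅓)*650²) + 365866) = (-684 + 398397)/((5/3 + (⅓)*422500) + 365866) = 397713/((5/3 + 422500/3) + 365866) = 397713/(140835 + 365866) = 397713/506701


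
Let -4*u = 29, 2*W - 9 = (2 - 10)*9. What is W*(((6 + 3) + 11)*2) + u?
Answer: -5069/4 ≈ -1267.3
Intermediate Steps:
W = -63/2 (W = 9/2 + ((2 - 10)*9)/2 = 9/2 + (-8*9)/2 = 9/2 + (1/2)*(-72) = 9/2 - 36 = -63/2 ≈ -31.500)
u = -29/4 (u = -1/4*29 = -29/4 ≈ -7.2500)
W*(((6 + 3) + 11)*2) + u = -63*((6 + 3) + 11)*2/2 - 29/4 = -63*(9 + 11)*2/2 - 29/4 = -630*2 - 29/4 = -63/2*40 - 29/4 = -1260 - 29/4 = -5069/4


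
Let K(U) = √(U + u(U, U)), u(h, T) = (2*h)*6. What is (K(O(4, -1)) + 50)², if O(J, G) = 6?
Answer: (50 + √78)² ≈ 3461.2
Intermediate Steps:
u(h, T) = 12*h
K(U) = √13*√U (K(U) = √(U + 12*U) = √(13*U) = √13*√U)
(K(O(4, -1)) + 50)² = (√13*√6 + 50)² = (√78 + 50)² = (50 + √78)²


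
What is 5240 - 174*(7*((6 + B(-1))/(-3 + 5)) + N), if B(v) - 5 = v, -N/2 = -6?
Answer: -2938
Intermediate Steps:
N = 12 (N = -2*(-6) = 12)
B(v) = 5 + v
5240 - 174*(7*((6 + B(-1))/(-3 + 5)) + N) = 5240 - 174*(7*((6 + (5 - 1))/(-3 + 5)) + 12) = 5240 - 174*(7*((6 + 4)/2) + 12) = 5240 - 174*(7*(10*(1/2)) + 12) = 5240 - 174*(7*5 + 12) = 5240 - 174*(35 + 12) = 5240 - 174*47 = 5240 - 8178 = -2938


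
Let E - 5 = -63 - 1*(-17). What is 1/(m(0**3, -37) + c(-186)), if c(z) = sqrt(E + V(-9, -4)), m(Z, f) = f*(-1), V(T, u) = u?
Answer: 37/1414 - 3*I*sqrt(5)/1414 ≈ 0.026167 - 0.0047441*I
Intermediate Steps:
E = -41 (E = 5 + (-63 - 1*(-17)) = 5 + (-63 + 17) = 5 - 46 = -41)
m(Z, f) = -f
c(z) = 3*I*sqrt(5) (c(z) = sqrt(-41 - 4) = sqrt(-45) = 3*I*sqrt(5))
1/(m(0**3, -37) + c(-186)) = 1/(-1*(-37) + 3*I*sqrt(5)) = 1/(37 + 3*I*sqrt(5))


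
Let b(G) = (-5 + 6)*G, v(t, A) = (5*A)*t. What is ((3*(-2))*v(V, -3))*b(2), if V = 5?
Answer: 900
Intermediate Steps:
v(t, A) = 5*A*t
b(G) = G (b(G) = 1*G = G)
((3*(-2))*v(V, -3))*b(2) = ((3*(-2))*(5*(-3)*5))*2 = -6*(-75)*2 = 450*2 = 900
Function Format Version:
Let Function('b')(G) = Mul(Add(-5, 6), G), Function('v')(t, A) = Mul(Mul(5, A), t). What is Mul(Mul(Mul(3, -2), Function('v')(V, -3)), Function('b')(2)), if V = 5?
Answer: 900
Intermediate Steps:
Function('v')(t, A) = Mul(5, A, t)
Function('b')(G) = G (Function('b')(G) = Mul(1, G) = G)
Mul(Mul(Mul(3, -2), Function('v')(V, -3)), Function('b')(2)) = Mul(Mul(Mul(3, -2), Mul(5, -3, 5)), 2) = Mul(Mul(-6, -75), 2) = Mul(450, 2) = 900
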